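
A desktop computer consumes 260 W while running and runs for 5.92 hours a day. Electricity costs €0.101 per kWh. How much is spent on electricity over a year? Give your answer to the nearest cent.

Energy = 260 W × 5.92 h/day × 365 days = 561,808 Wh = 561.8 kWh
Cost = 561.8 kWh × €0.101/kWh = €56.74

€56.74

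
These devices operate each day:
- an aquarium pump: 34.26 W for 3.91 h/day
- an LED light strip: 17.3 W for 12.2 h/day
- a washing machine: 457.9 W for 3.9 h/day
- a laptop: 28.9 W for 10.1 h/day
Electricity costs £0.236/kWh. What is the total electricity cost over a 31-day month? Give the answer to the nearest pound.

£18

aquarium pump: 34.26 W × 3.91 h × 31 d = 4,153 Wh = 4.153 kWh
LED light strip: 17.3 W × 12.2 h × 31 d = 6,543 Wh = 6.543 kWh
washing machine: 457.9 W × 3.9 h × 31 d = 55,360 Wh = 55.36 kWh
laptop: 28.9 W × 10.1 h × 31 d = 9,049 Wh = 9.049 kWh
Total energy = 4.153 + 6.543 + 55.36 + 9.049 = 75.1 kWh
Cost = 75.1 kWh × £0.236 = £17.72 ≈ £18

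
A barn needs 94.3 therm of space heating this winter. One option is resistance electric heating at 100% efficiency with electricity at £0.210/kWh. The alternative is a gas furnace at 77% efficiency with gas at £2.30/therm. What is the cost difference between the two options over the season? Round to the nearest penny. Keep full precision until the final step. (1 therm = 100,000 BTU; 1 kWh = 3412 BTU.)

Heat load = 94.3 therm × 100,000 = 9,430,000 BTU
Gas: input = 9,430,000 / 0.77 = 12,246,753 BTU = 122.5 therm → 122.5 × £2.30 = £281.68
Electric: 9,430,000 BTU / 3412 = 2,764 kWh → × £0.210 = £580.39
Difference = |£281.68 − £580.39| = £298.72

£298.72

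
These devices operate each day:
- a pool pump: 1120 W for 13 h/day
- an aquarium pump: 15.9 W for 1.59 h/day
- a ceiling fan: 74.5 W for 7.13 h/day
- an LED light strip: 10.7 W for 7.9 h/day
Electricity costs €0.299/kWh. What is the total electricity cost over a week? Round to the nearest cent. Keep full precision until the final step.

€31.82

pool pump: 1120 W × 13 h × 7 d = 101,920 Wh = 101.9 kWh
aquarium pump: 15.9 W × 1.59 h × 7 d = 177 Wh = 0.177 kWh
ceiling fan: 74.5 W × 7.13 h × 7 d = 3,718 Wh = 3.718 kWh
LED light strip: 10.7 W × 7.9 h × 7 d = 592 Wh = 0.5917 kWh
Total energy = 101.9 + 0.177 + 3.718 + 0.5917 = 106.4 kWh
Cost = 106.4 kWh × €0.299 = €31.82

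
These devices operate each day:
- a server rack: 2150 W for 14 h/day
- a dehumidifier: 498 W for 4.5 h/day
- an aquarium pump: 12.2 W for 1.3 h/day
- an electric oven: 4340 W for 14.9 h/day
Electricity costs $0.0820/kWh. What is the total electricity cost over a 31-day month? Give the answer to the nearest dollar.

$247

server rack: 2150 W × 14 h × 31 d = 933,100 Wh = 933.1 kWh
dehumidifier: 498 W × 4.5 h × 31 d = 69,471 Wh = 69.47 kWh
aquarium pump: 12.2 W × 1.3 h × 31 d = 492 Wh = 0.4917 kWh
electric oven: 4340 W × 14.9 h × 31 d = 2,004,646 Wh = 2,005 kWh
Total energy = 933.1 + 69.47 + 0.4917 + 2,005 = 3,008 kWh
Cost = 3,008 kWh × $0.0820 = $246.63 ≈ $247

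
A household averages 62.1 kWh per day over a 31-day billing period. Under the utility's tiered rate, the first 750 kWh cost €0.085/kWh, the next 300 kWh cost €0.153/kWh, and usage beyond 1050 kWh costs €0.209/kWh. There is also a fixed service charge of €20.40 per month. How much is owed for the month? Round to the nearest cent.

€312.95

Usage = 62.1 kWh/day × 31 days = 1925.1 kWh
First 750 kWh × €0.085 = €63.75
Next 300 kWh × €0.153 = €45.90
Remaining 875.1 kWh × €0.209 = €182.90
Energy charge = €292.55; + service €20.40 = €312.95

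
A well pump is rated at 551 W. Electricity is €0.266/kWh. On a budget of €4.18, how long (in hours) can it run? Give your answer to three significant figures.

28.5 h

Energy budget = €4.18 / €0.266 per kWh = 15.71 kWh = 15,714 Wh
Runtime = 15,714 Wh / 551 W = 28.52 h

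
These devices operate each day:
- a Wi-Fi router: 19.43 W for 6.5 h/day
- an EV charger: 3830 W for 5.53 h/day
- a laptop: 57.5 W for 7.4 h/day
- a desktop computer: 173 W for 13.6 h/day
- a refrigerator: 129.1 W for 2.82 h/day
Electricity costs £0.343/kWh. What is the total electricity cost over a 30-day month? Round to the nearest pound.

£252

Wi-Fi router: 19.43 W × 6.5 h × 30 d = 3,789 Wh = 3.789 kWh
EV charger: 3830 W × 5.53 h × 30 d = 635,397 Wh = 635.4 kWh
laptop: 57.5 W × 7.4 h × 30 d = 12,765 Wh = 12.77 kWh
desktop computer: 173 W × 13.6 h × 30 d = 70,584 Wh = 70.58 kWh
refrigerator: 129.1 W × 2.82 h × 30 d = 10,922 Wh = 10.92 kWh
Total energy = 3.789 + 635.4 + 12.77 + 70.58 + 10.92 = 733.5 kWh
Cost = 733.5 kWh × £0.343 = £251.58 ≈ £252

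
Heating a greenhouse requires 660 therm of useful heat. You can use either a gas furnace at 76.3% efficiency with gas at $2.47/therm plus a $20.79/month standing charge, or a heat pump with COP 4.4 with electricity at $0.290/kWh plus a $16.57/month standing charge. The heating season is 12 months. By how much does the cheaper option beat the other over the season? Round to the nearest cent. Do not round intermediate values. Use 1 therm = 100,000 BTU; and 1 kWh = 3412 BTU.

$912.29

Heat load = 660 therm × 100,000 = 66,000,000 BTU
Gas: input = 66,000,000 / 0.763 = 86,500,655 BTU = 865 therm → 865 × $2.47 = $2,136.57; + 12 × $20.79 standing = $2,386.05
Heat pump: 66,000,000 BTU / 3412 = 19,340 kWh heat; / 4.4 = 4,396 kWh in → × $0.290 = $1,274.91; + 12 × $16.57 standing = $1,473.75
Difference = |$2,386.05 − $1,473.75| = $912.29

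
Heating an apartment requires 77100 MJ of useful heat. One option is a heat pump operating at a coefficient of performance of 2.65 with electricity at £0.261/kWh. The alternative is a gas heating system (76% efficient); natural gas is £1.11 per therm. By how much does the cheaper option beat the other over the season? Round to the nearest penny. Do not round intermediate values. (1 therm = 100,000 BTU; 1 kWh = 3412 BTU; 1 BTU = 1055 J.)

£1042.18

Heat load = 77100 MJ = 77,100,000,000 J / 1055 = 73,080,569 BTU
Gas: input = 73,080,569 / 0.76 = 96,158,643 BTU = 961.6 therm → 961.6 × £1.11 = £1,067.36
Heat pump: 73,080,569 BTU / 3412 = 21,420 kWh heat; / 2.65 = 8,083 kWh in → × £0.261 = £2,109.54
Difference = |£1,067.36 − £2,109.54| = £1,042.18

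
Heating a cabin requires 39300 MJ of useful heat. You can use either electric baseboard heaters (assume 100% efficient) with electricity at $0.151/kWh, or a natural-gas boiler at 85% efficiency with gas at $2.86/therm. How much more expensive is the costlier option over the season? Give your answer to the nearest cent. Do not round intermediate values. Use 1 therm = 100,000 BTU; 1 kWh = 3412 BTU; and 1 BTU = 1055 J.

Heat load = 39300 MJ = 39,300,000,000 J / 1055 = 37,251,185 BTU
Gas: input = 37,251,185 / 0.85 = 43,824,923 BTU = 438.2 therm → 438.2 × $2.86 = $1,253.39
Electric: 37,251,185 BTU / 3412 = 10,920 kWh → × $0.151 = $1,648.57
Difference = |$1,253.39 − $1,648.57| = $395.18

$395.18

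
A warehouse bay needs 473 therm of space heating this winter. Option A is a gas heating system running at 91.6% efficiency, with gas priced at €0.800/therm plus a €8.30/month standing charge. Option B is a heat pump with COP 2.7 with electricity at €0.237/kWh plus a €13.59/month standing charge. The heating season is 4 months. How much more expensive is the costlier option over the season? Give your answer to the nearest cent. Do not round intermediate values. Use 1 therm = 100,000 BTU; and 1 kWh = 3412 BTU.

Heat load = 473 therm × 100,000 = 47,300,000 BTU
Gas: input = 47,300,000 / 0.916 = 51,637,555 BTU = 516.4 therm → 516.4 × €0.800 = €413.10; + 4 × €8.30 standing = €446.30
Heat pump: 47,300,000 BTU / 3412 = 13,860 kWh heat; / 2.7 = 5,134 kWh in → × €0.237 = €1,216.85; + 4 × €13.59 standing = €1,271.21
Difference = |€446.30 − €1,271.21| = €824.91

€824.91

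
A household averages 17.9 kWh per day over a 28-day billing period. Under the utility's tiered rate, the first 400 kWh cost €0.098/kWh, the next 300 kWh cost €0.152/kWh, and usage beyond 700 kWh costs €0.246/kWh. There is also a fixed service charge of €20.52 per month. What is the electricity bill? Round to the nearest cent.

€75.10

Usage = 17.9 kWh/day × 28 days = 501.2 kWh
First 400 kWh × €0.098 = €39.20
Next 101.2 kWh × €0.152 = €15.38
Remaining tier: 0 kWh (not reached)
Energy charge = €54.58; + service €20.52 = €75.10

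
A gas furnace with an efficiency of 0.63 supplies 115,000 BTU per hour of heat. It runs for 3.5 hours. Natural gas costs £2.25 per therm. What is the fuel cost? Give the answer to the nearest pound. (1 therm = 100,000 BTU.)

Heat delivered = 115,000 BTU/h × 3.5 h = 402,500 BTU
Gas input = 402,500 / 0.63 = 638,889 BTU
= 638,889 / 100,000 = 6.389 therm
Cost = 6.389 × £2.25/therm = £14.37 ≈ £14

£14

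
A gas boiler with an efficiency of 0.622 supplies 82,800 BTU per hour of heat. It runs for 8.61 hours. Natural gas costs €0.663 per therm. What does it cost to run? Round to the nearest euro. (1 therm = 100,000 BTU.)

€8

Heat delivered = 82,800 BTU/h × 8.61 h = 712,908 BTU
Gas input = 712,908 / 0.622 = 1,146,154 BTU
= 1,146,154 / 100,000 = 11.46 therm
Cost = 11.46 × €0.663/therm = €7.60 ≈ €8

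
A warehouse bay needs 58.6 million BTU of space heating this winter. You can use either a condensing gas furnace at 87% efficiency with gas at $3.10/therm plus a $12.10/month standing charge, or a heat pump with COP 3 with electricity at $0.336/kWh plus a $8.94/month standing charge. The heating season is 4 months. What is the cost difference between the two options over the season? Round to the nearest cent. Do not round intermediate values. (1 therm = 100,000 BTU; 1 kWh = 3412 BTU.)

$177.12

Heat load = 58.6 × 10⁶ BTU = 58,600,000 BTU
Gas: input = 58,600,000 / 0.87 = 67,356,322 BTU = 673.6 therm → 673.6 × $3.10 = $2,088.05; + 4 × $12.10 standing = $2,136.45
Heat pump: 58,600,000 BTU / 3412 = 17,170 kWh heat; / 3 = 5,725 kWh in → × $0.336 = $1,923.56; + 4 × $8.94 standing = $1,959.32
Difference = |$2,136.45 − $1,959.32| = $177.12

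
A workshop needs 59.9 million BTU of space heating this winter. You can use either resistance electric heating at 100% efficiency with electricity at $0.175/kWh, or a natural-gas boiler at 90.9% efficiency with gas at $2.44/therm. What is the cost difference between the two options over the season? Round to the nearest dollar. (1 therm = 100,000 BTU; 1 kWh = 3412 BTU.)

$1464

Heat load = 59.9 × 10⁶ BTU = 59,900,000 BTU
Gas: input = 59,900,000 / 0.909 = 65,896,590 BTU = 659 therm → 659 × $2.44 = $1,607.88
Electric: 59,900,000 BTU / 3412 = 17,560 kWh → × $0.175 = $3,072.25
Difference = |$1,607.88 − $3,072.25| = $1,464.37 ≈ $1464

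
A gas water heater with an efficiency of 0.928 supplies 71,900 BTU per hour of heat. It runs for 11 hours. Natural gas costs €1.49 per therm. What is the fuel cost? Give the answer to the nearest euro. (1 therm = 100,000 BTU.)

Heat delivered = 71,900 BTU/h × 11 h = 790,900 BTU
Gas input = 790,900 / 0.928 = 852,263 BTU
= 852,263 / 100,000 = 8.523 therm
Cost = 8.523 × €1.49/therm = €12.70 ≈ €13

€13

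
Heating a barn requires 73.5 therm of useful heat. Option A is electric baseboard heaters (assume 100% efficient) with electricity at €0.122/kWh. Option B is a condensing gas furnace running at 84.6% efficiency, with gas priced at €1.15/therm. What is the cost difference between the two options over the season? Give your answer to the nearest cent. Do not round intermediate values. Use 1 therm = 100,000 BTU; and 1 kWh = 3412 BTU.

€162.90

Heat load = 73.5 therm × 100,000 = 7,350,000 BTU
Gas: input = 7,350,000 / 0.846 = 8,687,943 BTU = 86.88 therm → 86.88 × €1.15 = €99.91
Electric: 7,350,000 BTU / 3412 = 2,154 kWh → × €0.122 = €262.81
Difference = |€99.91 − €262.81| = €162.90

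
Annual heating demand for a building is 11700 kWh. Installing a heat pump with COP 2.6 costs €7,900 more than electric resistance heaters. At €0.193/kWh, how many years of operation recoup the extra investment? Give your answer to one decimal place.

5.7 years

Resistance: 11700 kWh × €0.193 = €2,258.10/yr
Heat pump: 11700 / 2.6 = 4500 kWh in → × €0.193 = €868.50/yr
Annual savings = €1,389.60
Payback = €7,900 / €1,389.60 = 5.69 years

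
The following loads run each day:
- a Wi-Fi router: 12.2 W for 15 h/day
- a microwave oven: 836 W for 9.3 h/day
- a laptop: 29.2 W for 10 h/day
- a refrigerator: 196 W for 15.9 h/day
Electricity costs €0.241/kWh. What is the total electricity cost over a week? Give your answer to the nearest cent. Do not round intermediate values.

€19.17

Wi-Fi router: 12.2 W × 15 h × 7 d = 1,281 Wh = 1.281 kWh
microwave oven: 836 W × 9.3 h × 7 d = 54,424 Wh = 54.42 kWh
laptop: 29.2 W × 10 h × 7 d = 2,044 Wh = 2.044 kWh
refrigerator: 196 W × 15.9 h × 7 d = 21,815 Wh = 21.81 kWh
Total energy = 1.281 + 54.42 + 2.044 + 21.81 = 79.56 kWh
Cost = 79.56 kWh × €0.241 = €19.17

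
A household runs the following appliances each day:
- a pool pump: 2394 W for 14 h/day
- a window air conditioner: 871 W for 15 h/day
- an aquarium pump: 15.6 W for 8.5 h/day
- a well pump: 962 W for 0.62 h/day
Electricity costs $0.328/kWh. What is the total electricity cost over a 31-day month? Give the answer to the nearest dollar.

$481

pool pump: 2394 W × 14 h × 31 d = 1,038,996 Wh = 1,039 kWh
window air conditioner: 871 W × 15 h × 31 d = 405,015 Wh = 405 kWh
aquarium pump: 15.6 W × 8.5 h × 31 d = 4,111 Wh = 4.111 kWh
well pump: 962 W × 0.62 h × 31 d = 18,490 Wh = 18.49 kWh
Total energy = 1,039 + 405 + 4.111 + 18.49 = 1,467 kWh
Cost = 1,467 kWh × $0.328 = $481.05 ≈ $481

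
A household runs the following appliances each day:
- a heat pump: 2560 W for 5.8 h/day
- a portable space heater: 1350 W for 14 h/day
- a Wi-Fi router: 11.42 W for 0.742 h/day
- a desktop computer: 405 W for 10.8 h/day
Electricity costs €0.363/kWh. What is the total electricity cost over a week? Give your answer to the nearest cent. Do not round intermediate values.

heat pump: 2560 W × 5.8 h × 7 d = 103,936 Wh = 103.9 kWh
portable space heater: 1350 W × 14 h × 7 d = 132,300 Wh = 132.3 kWh
Wi-Fi router: 11.42 W × 0.742 h × 7 d = 59 Wh = 0.05932 kWh
desktop computer: 405 W × 10.8 h × 7 d = 30,618 Wh = 30.62 kWh
Total energy = 103.9 + 132.3 + 0.05932 + 30.62 = 266.9 kWh
Cost = 266.9 kWh × €0.363 = €96.89

€96.89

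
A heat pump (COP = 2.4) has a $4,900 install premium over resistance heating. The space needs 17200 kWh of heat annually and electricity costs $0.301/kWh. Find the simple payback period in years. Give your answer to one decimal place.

1.6 years

Resistance: 17200 kWh × $0.301 = $5,177.20/yr
Heat pump: 17200 / 2.4 = 7167 kWh in → × $0.301 = $2,157.17/yr
Annual savings = $3,020.03
Payback = $4,900 / $3,020.03 = 1.62 years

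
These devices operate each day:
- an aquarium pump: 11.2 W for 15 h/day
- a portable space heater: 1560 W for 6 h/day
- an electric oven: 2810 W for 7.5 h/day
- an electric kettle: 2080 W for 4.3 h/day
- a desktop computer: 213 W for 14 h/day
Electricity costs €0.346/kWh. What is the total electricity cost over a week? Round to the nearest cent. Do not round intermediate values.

aquarium pump: 11.2 W × 15 h × 7 d = 1,176 Wh = 1.176 kWh
portable space heater: 1560 W × 6 h × 7 d = 65,520 Wh = 65.52 kWh
electric oven: 2810 W × 7.5 h × 7 d = 147,525 Wh = 147.5 kWh
electric kettle: 2080 W × 4.3 h × 7 d = 62,608 Wh = 62.61 kWh
desktop computer: 213 W × 14 h × 7 d = 20,874 Wh = 20.87 kWh
Total energy = 1.176 + 65.52 + 147.5 + 62.61 + 20.87 = 297.7 kWh
Cost = 297.7 kWh × €0.346 = €103.01

€103.01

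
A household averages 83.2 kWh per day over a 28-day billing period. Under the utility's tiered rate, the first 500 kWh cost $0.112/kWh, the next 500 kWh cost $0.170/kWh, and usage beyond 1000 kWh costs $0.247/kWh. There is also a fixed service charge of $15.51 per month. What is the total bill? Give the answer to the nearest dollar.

Usage = 83.2 kWh/day × 28 days = 2329.6 kWh
First 500 kWh × $0.112 = $56.00
Next 500 kWh × $0.170 = $85.00
Remaining 1329.6 kWh × $0.247 = $328.41
Energy charge = $469.41; + service $15.51 = $484.92 ≈ $485

$485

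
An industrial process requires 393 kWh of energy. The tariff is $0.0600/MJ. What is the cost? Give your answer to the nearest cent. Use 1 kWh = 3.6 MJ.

393 kWh × (3.6 MJ/kWh) = 1,415 MJ
Cost = 1,415 MJ × $0.0600/MJ = $84.89

$84.89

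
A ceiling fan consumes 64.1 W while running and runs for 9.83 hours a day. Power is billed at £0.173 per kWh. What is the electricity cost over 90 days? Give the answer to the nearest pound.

Energy = 64.1 W × 9.83 h/day × 90 days = 56,709 Wh = 56.71 kWh
Cost = 56.71 kWh × £0.173/kWh = £9.81 ≈ £10

£10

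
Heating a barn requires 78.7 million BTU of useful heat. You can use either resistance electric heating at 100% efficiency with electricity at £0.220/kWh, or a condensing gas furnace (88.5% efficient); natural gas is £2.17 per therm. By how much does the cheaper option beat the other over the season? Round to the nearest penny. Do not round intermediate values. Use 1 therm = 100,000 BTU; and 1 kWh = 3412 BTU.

Heat load = 78.7 × 10⁶ BTU = 78,700,000 BTU
Gas: input = 78,700,000 / 0.885 = 88,926,554 BTU = 889.3 therm → 889.3 × £2.17 = £1,929.71
Electric: 78,700,000 BTU / 3412 = 23,070 kWh → × £0.220 = £5,074.44
Difference = |£1,929.71 − £5,074.44| = £3,144.74

£3144.74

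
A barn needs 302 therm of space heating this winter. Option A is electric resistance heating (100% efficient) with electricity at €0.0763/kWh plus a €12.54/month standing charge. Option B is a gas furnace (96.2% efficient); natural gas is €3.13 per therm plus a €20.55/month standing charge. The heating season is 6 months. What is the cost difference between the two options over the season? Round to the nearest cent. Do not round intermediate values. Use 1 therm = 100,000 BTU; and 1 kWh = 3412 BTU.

€355.32

Heat load = 302 therm × 100,000 = 30,200,000 BTU
Gas: input = 30,200,000 / 0.962 = 31,392,931 BTU = 313.9 therm → 313.9 × €3.13 = €982.60; + 6 × €20.55 standing = €1,105.90
Electric: 30,200,000 BTU / 3412 = 8,851 kWh → × €0.0763 = €675.34; + 6 × €12.54 standing = €750.58
Difference = |€1,105.90 − €750.58| = €355.32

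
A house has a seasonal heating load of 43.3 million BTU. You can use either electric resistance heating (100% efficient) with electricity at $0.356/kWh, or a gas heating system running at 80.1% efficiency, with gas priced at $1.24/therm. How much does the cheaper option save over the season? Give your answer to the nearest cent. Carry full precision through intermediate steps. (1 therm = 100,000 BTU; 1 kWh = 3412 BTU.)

Heat load = 43.3 × 10⁶ BTU = 43,300,000 BTU
Gas: input = 43,300,000 / 0.801 = 54,057,428 BTU = 540.6 therm → 540.6 × $1.24 = $670.31
Electric: 43,300,000 BTU / 3412 = 12,690 kWh → × $0.356 = $4,517.82
Difference = |$670.31 − $4,517.82| = $3,847.51

$3847.51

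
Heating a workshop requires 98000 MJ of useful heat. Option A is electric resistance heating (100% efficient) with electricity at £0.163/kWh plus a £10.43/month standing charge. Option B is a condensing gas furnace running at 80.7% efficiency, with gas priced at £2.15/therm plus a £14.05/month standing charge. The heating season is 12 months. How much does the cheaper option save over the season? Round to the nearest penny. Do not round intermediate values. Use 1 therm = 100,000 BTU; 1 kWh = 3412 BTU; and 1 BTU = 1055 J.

Heat load = 98000 MJ = 98,000,000,000 J / 1055 = 92,890,995 BTU
Gas: input = 92,890,995 / 0.807 = 115,106,562 BTU = 1,151 therm → 1,151 × £2.15 = £2,474.79; + 12 × £14.05 standing = £2,643.39
Electric: 92,890,995 BTU / 3412 = 27,220 kWh → × £0.163 = £4,437.64; + 12 × £10.43 standing = £4,562.80
Difference = |£2,643.39 − £4,562.80| = £1,919.41

£1919.41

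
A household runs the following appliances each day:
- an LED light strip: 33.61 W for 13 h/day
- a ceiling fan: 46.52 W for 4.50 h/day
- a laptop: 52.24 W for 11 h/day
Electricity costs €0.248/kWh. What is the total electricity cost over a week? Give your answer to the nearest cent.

€2.12

LED light strip: 33.61 W × 13 h × 7 d = 3,059 Wh = 3.059 kWh
ceiling fan: 46.52 W × 4.50 h × 7 d = 1,465 Wh = 1.465 kWh
laptop: 52.24 W × 11 h × 7 d = 4,022 Wh = 4.022 kWh
Total energy = 3.059 + 1.465 + 4.022 = 8.546 kWh
Cost = 8.546 kWh × €0.248 = €2.12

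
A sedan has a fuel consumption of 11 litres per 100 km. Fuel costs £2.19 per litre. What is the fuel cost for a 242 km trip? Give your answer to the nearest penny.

£58.30

Fuel = 11 L/100 km × 242 km / 100 = 26.62 L
Cost = 26.62 L × £2.19/L = £58.30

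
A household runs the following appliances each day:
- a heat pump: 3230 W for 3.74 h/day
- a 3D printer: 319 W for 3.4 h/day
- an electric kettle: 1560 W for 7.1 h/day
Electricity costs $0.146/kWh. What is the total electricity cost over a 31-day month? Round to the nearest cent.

$109.71

heat pump: 3230 W × 3.74 h × 31 d = 374,486 Wh = 374.5 kWh
3D printer: 319 W × 3.4 h × 31 d = 33,623 Wh = 33.62 kWh
electric kettle: 1560 W × 7.1 h × 31 d = 343,356 Wh = 343.4 kWh
Total energy = 374.5 + 33.62 + 343.4 = 751.5 kWh
Cost = 751.5 kWh × $0.146 = $109.71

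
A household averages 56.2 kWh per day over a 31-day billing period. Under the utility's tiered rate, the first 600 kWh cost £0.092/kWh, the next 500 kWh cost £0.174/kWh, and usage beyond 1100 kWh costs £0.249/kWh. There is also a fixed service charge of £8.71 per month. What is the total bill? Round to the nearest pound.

£311

Usage = 56.2 kWh/day × 31 days = 1742.2 kWh
First 600 kWh × £0.092 = £55.20
Next 500 kWh × £0.174 = £87.00
Remaining 642.2 kWh × £0.249 = £159.91
Energy charge = £302.11; + service £8.71 = £310.82 ≈ £311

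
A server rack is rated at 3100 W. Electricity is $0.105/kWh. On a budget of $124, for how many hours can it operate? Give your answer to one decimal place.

Energy budget = $124 / $0.105 per kWh = 1,181 kWh = 1,180,952 Wh
Runtime = 1,180,952 Wh / 3100 W = 381 h

381.0 h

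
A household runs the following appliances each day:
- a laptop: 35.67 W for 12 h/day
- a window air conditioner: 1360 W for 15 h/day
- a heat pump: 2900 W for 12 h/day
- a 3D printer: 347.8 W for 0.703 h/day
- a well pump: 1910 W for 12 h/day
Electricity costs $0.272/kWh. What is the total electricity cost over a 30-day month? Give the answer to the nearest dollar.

$643

laptop: 35.67 W × 12 h × 30 d = 12,841 Wh = 12.84 kWh
window air conditioner: 1360 W × 15 h × 30 d = 612,000 Wh = 612 kWh
heat pump: 2900 W × 12 h × 30 d = 1,044,000 Wh = 1,044 kWh
3D printer: 347.8 W × 0.703 h × 30 d = 7,335 Wh = 7.335 kWh
well pump: 1910 W × 12 h × 30 d = 687,600 Wh = 687.6 kWh
Total energy = 12.84 + 612 + 1,044 + 7.335 + 687.6 = 2,364 kWh
Cost = 2,364 kWh × $0.272 = $642.95 ≈ $643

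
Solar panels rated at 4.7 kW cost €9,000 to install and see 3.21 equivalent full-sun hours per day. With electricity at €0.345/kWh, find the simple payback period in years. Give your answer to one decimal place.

4.7 years

Daily generation = 4.7 kW × 3.21 h = 15.09 kWh
Annual generation = 15.09 × 365 = 5506.8 kWh
Annual savings = 5506.8 × €0.345 = €1,899.83
Payback = €9,000 / €1,899.83 = 4.74 years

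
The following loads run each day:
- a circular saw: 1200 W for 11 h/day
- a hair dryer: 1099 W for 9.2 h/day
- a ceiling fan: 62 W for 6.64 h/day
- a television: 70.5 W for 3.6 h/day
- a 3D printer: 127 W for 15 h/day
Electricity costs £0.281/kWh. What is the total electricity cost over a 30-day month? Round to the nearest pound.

£218

circular saw: 1200 W × 11 h × 30 d = 396,000 Wh = 396 kWh
hair dryer: 1099 W × 9.2 h × 30 d = 303,324 Wh = 303.3 kWh
ceiling fan: 62 W × 6.64 h × 30 d = 12,350 Wh = 12.35 kWh
television: 70.5 W × 3.6 h × 30 d = 7,614 Wh = 7.614 kWh
3D printer: 127 W × 15 h × 30 d = 57,150 Wh = 57.15 kWh
Total energy = 396 + 303.3 + 12.35 + 7.614 + 57.15 = 776.4 kWh
Cost = 776.4 kWh × £0.281 = £218.18 ≈ £218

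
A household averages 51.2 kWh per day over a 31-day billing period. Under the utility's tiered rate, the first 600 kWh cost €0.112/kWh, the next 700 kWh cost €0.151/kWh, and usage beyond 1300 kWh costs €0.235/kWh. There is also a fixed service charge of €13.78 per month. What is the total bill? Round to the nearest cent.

€254.17

Usage = 51.2 kWh/day × 31 days = 1587.2 kWh
First 600 kWh × €0.112 = €67.20
Next 700 kWh × €0.151 = €105.70
Remaining 287.2 kWh × €0.235 = €67.49
Energy charge = €240.39; + service €13.78 = €254.17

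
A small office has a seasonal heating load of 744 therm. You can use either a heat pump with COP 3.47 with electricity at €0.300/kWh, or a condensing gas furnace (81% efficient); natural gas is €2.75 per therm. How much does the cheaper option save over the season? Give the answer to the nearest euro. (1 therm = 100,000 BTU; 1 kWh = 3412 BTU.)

€641

Heat load = 744 therm × 100,000 = 74,400,000 BTU
Gas: input = 74,400,000 / 0.81 = 91,851,852 BTU = 918.5 therm → 918.5 × €2.75 = €2,525.93
Heat pump: 74,400,000 BTU / 3412 = 21,810 kWh heat; / 3.47 = 6,284 kWh in → × €0.300 = €1,885.19
Difference = |€2,525.93 − €1,885.19| = €640.73 ≈ €641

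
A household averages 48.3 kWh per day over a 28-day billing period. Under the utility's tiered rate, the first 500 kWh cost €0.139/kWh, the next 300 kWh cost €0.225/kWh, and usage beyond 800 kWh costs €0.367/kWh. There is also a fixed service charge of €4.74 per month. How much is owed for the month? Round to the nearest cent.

€344.47

Usage = 48.3 kWh/day × 28 days = 1352.4 kWh
First 500 kWh × €0.139 = €69.50
Next 300 kWh × €0.225 = €67.50
Remaining 552.4 kWh × €0.367 = €202.73
Energy charge = €339.73; + service €4.74 = €344.47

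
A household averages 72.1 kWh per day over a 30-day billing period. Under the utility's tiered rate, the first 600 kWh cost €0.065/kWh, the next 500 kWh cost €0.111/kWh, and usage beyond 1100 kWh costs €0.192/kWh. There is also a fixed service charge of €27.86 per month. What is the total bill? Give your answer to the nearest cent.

€326.46

Usage = 72.1 kWh/day × 30 days = 2163 kWh
First 600 kWh × €0.065 = €39.00
Next 500 kWh × €0.111 = €55.50
Remaining 1063 kWh × €0.192 = €204.10
Energy charge = €298.60; + service €27.86 = €326.46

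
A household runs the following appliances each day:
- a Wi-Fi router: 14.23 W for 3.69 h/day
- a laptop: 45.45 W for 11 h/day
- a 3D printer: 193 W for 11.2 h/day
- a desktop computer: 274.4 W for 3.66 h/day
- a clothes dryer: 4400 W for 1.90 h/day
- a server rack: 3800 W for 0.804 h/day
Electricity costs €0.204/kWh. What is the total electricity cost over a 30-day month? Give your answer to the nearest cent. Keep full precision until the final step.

Wi-Fi router: 14.23 W × 3.69 h × 30 d = 1,575 Wh = 1.575 kWh
laptop: 45.45 W × 11 h × 30 d = 14,999 Wh = 15 kWh
3D printer: 193 W × 11.2 h × 30 d = 64,848 Wh = 64.85 kWh
desktop computer: 274.4 W × 3.66 h × 30 d = 30,129 Wh = 30.13 kWh
clothes dryer: 4400 W × 1.90 h × 30 d = 250,800 Wh = 250.8 kWh
server rack: 3800 W × 0.804 h × 30 d = 91,656 Wh = 91.66 kWh
Total energy = 1.575 + 15 + 64.85 + 30.13 + 250.8 + 91.66 = 454 kWh
Cost = 454 kWh × €0.204 = €92.62

€92.62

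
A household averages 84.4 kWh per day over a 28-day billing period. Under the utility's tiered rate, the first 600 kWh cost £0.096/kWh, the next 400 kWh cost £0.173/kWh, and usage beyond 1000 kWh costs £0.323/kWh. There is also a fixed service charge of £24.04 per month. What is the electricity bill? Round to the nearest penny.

£591.15

Usage = 84.4 kWh/day × 28 days = 2363.2 kWh
First 600 kWh × £0.096 = £57.60
Next 400 kWh × £0.173 = £69.20
Remaining 1363.2 kWh × £0.323 = £440.31
Energy charge = £567.11; + service £24.04 = £591.15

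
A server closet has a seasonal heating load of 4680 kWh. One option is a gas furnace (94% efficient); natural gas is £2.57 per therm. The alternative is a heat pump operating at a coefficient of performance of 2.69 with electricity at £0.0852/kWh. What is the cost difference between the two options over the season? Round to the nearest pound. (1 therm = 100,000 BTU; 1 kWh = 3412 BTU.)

£288

Heat load = 4680 kWh × 3412 = 15,968,160 BTU
Gas: input = 15,968,160 / 0.94 = 16,987,404 BTU = 169.9 therm → 169.9 × £2.57 = £436.58
Heat pump: 15,968,160 BTU / 3412 = 4,680 kWh heat; / 2.69 = 1,740 kWh in → × £0.0852 = £148.23
Difference = |£436.58 − £148.23| = £288.35 ≈ £288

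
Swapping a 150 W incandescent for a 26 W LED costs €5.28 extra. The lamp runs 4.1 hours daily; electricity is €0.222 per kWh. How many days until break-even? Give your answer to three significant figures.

Power saved = 150 − 26 = 124 W
Daily energy saved = 124 W × 4.1 h = 508.4 Wh = 0.5084 kWh
Daily savings = 0.5084 × €0.222 = €0.1129
Payback = €5.28 / €0.1129 per day = 46.78 days

46.8 days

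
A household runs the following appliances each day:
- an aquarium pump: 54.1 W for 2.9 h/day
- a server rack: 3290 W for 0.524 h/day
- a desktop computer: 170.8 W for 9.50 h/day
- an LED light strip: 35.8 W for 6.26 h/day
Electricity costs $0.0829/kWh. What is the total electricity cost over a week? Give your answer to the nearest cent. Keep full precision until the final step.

$2.16

aquarium pump: 54.1 W × 2.9 h × 7 d = 1,098 Wh = 1.098 kWh
server rack: 3290 W × 0.524 h × 7 d = 12,068 Wh = 12.07 kWh
desktop computer: 170.8 W × 9.50 h × 7 d = 11,358 Wh = 11.36 kWh
LED light strip: 35.8 W × 6.26 h × 7 d = 1,569 Wh = 1.569 kWh
Total energy = 1.098 + 12.07 + 11.36 + 1.569 = 26.09 kWh
Cost = 26.09 kWh × $0.0829 = $2.16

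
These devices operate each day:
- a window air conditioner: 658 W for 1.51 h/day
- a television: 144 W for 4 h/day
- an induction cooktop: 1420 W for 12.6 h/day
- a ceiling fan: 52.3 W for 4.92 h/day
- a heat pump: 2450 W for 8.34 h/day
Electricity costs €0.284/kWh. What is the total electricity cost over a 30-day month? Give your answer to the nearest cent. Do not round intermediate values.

€342.09

window air conditioner: 658 W × 1.51 h × 30 d = 29,807 Wh = 29.81 kWh
television: 144 W × 4 h × 30 d = 17,280 Wh = 17.28 kWh
induction cooktop: 1420 W × 12.6 h × 30 d = 536,760 Wh = 536.8 kWh
ceiling fan: 52.3 W × 4.92 h × 30 d = 7,719 Wh = 7.719 kWh
heat pump: 2450 W × 8.34 h × 30 d = 612,990 Wh = 613 kWh
Total energy = 29.81 + 17.28 + 536.8 + 7.719 + 613 = 1,205 kWh
Cost = 1,205 kWh × €0.284 = €342.09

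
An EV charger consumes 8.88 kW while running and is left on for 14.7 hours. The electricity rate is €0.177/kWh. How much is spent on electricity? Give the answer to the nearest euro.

Energy = 8880 W × 14.7 h = 130,536 Wh = 130.5 kWh
Cost = 130.5 kWh × €0.177/kWh = €23.10 ≈ €23

€23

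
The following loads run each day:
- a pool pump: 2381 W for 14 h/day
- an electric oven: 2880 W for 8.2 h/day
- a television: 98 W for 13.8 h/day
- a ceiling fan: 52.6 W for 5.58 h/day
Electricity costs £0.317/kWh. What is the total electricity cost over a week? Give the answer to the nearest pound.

£130

pool pump: 2381 W × 14 h × 7 d = 233,338 Wh = 233.3 kWh
electric oven: 2880 W × 8.2 h × 7 d = 165,312 Wh = 165.3 kWh
television: 98 W × 13.8 h × 7 d = 9,467 Wh = 9.467 kWh
ceiling fan: 52.6 W × 5.58 h × 7 d = 2,055 Wh = 2.055 kWh
Total energy = 233.3 + 165.3 + 9.467 + 2.055 = 410.2 kWh
Cost = 410.2 kWh × £0.317 = £130.02 ≈ £130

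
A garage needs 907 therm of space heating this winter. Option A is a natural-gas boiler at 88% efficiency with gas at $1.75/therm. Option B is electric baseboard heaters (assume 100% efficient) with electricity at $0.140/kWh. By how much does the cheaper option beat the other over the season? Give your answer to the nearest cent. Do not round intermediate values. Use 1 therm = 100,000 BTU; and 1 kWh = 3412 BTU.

$1917.88

Heat load = 907 therm × 100,000 = 90,700,000 BTU
Gas: input = 90,700,000 / 0.880 = 103,068,182 BTU = 1,031 therm → 1,031 × $1.75 = $1,803.69
Electric: 90,700,000 BTU / 3412 = 26,580 kWh → × $0.140 = $3,721.57
Difference = |$1,803.69 − $3,721.57| = $1,917.88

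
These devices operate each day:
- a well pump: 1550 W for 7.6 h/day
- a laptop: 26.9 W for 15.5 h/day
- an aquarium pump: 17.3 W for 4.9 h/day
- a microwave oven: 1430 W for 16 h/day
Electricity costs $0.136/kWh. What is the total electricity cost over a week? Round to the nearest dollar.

well pump: 1550 W × 7.6 h × 7 d = 82,460 Wh = 82.46 kWh
laptop: 26.9 W × 15.5 h × 7 d = 2,919 Wh = 2.919 kWh
aquarium pump: 17.3 W × 4.9 h × 7 d = 593 Wh = 0.5934 kWh
microwave oven: 1430 W × 16 h × 7 d = 160,160 Wh = 160.2 kWh
Total energy = 82.46 + 2.919 + 0.5934 + 160.2 = 246.1 kWh
Cost = 246.1 kWh × $0.136 = $33.47 ≈ $33

$33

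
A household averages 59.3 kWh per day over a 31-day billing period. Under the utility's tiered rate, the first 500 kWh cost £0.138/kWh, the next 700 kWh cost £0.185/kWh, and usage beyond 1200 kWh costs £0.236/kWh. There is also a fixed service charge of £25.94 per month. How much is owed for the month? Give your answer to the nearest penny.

£375.08

Usage = 59.3 kWh/day × 31 days = 1838.3 kWh
First 500 kWh × £0.138 = £69.00
Next 700 kWh × £0.185 = £129.50
Remaining 638.3 kWh × £0.236 = £150.64
Energy charge = £349.14; + service £25.94 = £375.08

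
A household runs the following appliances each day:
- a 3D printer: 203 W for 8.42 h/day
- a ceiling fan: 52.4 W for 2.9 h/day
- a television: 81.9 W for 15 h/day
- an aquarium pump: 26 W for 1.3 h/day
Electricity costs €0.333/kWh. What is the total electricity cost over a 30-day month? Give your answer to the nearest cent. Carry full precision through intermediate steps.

3D printer: 203 W × 8.42 h × 30 d = 51,278 Wh = 51.28 kWh
ceiling fan: 52.4 W × 2.9 h × 30 d = 4,559 Wh = 4.559 kWh
television: 81.9 W × 15 h × 30 d = 36,855 Wh = 36.85 kWh
aquarium pump: 26 W × 1.3 h × 30 d = 1,014 Wh = 1.014 kWh
Total energy = 51.28 + 4.559 + 36.85 + 1.014 = 93.71 kWh
Cost = 93.71 kWh × €0.333 = €31.20

€31.20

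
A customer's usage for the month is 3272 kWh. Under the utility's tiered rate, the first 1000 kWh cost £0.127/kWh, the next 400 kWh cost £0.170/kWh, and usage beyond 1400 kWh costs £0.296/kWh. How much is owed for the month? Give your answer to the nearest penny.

First 1000 kWh × £0.127 = £127.00
Next 400 kWh × £0.170 = £68.00
Remaining 1872 kWh × £0.296 = £554.11
Total = £749.11

£749.11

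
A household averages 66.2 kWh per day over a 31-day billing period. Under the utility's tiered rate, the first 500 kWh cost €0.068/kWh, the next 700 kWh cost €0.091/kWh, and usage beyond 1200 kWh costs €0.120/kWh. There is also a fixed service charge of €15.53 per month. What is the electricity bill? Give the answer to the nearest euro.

€215

Usage = 66.2 kWh/day × 31 days = 2052.2 kWh
First 500 kWh × €0.068 = €34.00
Next 700 kWh × €0.091 = €63.70
Remaining 852.2 kWh × €0.120 = €102.26
Energy charge = €199.96; + service €15.53 = €215.49 ≈ €215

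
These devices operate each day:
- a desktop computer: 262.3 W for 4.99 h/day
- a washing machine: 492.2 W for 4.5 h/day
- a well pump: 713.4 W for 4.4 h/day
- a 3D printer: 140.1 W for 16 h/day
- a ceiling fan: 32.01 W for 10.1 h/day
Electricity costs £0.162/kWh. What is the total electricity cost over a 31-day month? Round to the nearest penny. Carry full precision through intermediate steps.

£46.34

desktop computer: 262.3 W × 4.99 h × 31 d = 40,575 Wh = 40.58 kWh
washing machine: 492.2 W × 4.5 h × 31 d = 68,662 Wh = 68.66 kWh
well pump: 713.4 W × 4.4 h × 31 d = 97,308 Wh = 97.31 kWh
3D printer: 140.1 W × 16 h × 31 d = 69,490 Wh = 69.49 kWh
ceiling fan: 32.01 W × 10.1 h × 31 d = 10,022 Wh = 10.02 kWh
Total energy = 40.58 + 68.66 + 97.31 + 69.49 + 10.02 = 286.1 kWh
Cost = 286.1 kWh × £0.162 = £46.34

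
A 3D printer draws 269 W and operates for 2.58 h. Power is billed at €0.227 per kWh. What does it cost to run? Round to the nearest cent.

Energy = 269 W × 2.58 h = 694 Wh = 0.694 kWh
Cost = 0.694 kWh × €0.227/kWh = €0.16

€0.16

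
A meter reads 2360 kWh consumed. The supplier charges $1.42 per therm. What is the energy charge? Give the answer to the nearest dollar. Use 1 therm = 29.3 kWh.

2360 kWh × (0.03413 therm/kWh) = 80.55 therm
Cost = 80.55 therm × $1.42/therm = $114.38 ≈ $114

$114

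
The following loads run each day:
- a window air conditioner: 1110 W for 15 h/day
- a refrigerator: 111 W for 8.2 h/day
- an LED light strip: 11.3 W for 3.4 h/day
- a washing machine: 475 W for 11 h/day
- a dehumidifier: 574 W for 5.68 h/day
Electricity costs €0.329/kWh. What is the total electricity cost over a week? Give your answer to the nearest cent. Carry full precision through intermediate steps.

window air conditioner: 1110 W × 15 h × 7 d = 116,550 Wh = 116.5 kWh
refrigerator: 111 W × 8.2 h × 7 d = 6,371 Wh = 6.371 kWh
LED light strip: 11.3 W × 3.4 h × 7 d = 269 Wh = 0.2689 kWh
washing machine: 475 W × 11 h × 7 d = 36,575 Wh = 36.58 kWh
dehumidifier: 574 W × 5.68 h × 7 d = 22,822 Wh = 22.82 kWh
Total energy = 116.5 + 6.371 + 0.2689 + 36.58 + 22.82 = 182.6 kWh
Cost = 182.6 kWh × €0.329 = €60.07

€60.07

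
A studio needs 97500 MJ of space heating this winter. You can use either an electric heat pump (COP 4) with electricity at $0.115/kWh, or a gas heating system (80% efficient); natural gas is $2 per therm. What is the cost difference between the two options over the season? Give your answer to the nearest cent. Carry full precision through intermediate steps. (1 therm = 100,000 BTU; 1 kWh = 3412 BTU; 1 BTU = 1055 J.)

$1531.71

Heat load = 97500 MJ = 97,500,000,000 J / 1055 = 92,417,062 BTU
Gas: input = 92,417,062 / 0.80 = 115,521,327 BTU = 1,155 therm → 1,155 × $2 = $2,310.43
Heat pump: 92,417,062 BTU / 3412 = 27,090 kWh heat; / 4 = 6,771 kWh in → × $0.115 = $778.72
Difference = |$2,310.43 − $778.72| = $1,531.71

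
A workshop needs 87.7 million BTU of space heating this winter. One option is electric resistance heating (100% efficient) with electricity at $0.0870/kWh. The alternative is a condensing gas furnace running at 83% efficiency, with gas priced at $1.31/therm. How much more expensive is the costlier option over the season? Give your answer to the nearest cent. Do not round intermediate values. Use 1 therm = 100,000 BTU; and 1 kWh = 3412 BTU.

Heat load = 87.7 × 10⁶ BTU = 87,700,000 BTU
Gas: input = 87,700,000 / 0.83 = 105,662,651 BTU = 1,057 therm → 1,057 × $1.31 = $1,384.18
Electric: 87,700,000 BTU / 3412 = 25,700 kWh → × $0.0870 = $2,236.20
Difference = |$1,384.18 − $2,236.20| = $852.02

$852.02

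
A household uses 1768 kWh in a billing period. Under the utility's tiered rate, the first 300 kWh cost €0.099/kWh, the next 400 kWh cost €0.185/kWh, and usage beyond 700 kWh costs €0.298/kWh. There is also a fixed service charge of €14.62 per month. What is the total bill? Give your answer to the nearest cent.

First 300 kWh × €0.099 = €29.70
Next 400 kWh × €0.185 = €74.00
Remaining 1068 kWh × €0.298 = €318.26
Energy charge = €421.96; + service €14.62 = €436.58

€436.58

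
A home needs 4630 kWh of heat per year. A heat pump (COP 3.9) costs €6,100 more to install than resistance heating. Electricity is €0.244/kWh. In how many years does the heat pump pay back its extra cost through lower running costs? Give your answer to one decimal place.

Resistance: 4630 kWh × €0.244 = €1,129.72/yr
Heat pump: 4630 / 3.9 = 1187 kWh in → × €0.244 = €289.67/yr
Annual savings = €840.05
Payback = €6,100 / €840.05 = 7.26 years

7.3 years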